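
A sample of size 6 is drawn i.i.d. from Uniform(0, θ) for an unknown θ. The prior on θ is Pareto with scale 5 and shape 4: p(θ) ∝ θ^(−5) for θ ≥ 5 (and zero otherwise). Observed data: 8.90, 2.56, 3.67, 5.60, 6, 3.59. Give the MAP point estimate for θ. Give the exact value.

The Uniform(0, θ) likelihood is θ^(−n) for θ ≥ max(xᵢ), zero otherwise. Here max(xᵢ) = 8.90.
Posterior ∝ θ^(−5) · θ^(−6) = θ^(−11) on θ ≥ max(5, 8.90) = 8.90.
This density is strictly decreasing in θ, so the posterior mode lies at the lower boundary of the support.

θ̂_MAP = 8.90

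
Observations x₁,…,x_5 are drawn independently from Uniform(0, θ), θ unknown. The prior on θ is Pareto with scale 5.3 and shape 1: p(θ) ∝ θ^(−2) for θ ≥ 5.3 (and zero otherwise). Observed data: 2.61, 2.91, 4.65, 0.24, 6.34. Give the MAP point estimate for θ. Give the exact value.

The Uniform(0, θ) likelihood is θ^(−n) for θ ≥ max(xᵢ), zero otherwise. Here max(xᵢ) = 6.34.
Posterior ∝ θ^(−2) · θ^(−5) = θ^(−7) on θ ≥ max(5.3, 6.34) = 6.34.
This density is strictly decreasing in θ, so the posterior mode lies at the lower boundary of the support.

θ̂_MAP = 6.34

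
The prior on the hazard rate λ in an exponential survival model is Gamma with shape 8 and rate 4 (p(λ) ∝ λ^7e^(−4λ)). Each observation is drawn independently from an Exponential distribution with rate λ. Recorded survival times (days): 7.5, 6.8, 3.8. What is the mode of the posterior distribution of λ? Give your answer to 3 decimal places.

λ̂_MAP = 0.452

The Exponential(rate=λ) likelihood is ∝ λ^n e^(−λΣtᵢ). Here n = 3 and Σtᵢ = 7.5 + 6.8 + 3.8 = 18.1.
Posterior ∝ λ^7e^(−4λ) · λ^3e^(−18.1λ) = λ^10e^(−22.1λ), i.e. Gamma(11, 22.1).
Mode = (a−1)/b = 10/22.1 ≈ 0.452.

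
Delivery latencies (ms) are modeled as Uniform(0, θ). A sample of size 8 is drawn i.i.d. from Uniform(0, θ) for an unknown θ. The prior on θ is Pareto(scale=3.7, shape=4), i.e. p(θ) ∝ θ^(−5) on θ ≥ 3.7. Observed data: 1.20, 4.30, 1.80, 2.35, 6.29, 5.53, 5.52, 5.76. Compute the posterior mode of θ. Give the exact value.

The Uniform(0, θ) likelihood is θ^(−n) for θ ≥ max(xᵢ), zero otherwise. Here max(xᵢ) = 6.29.
Posterior ∝ θ^(−5) · θ^(−8) = θ^(−13) on θ ≥ max(3.7, 6.29) = 6.29.
This density is strictly decreasing in θ, so the posterior mode lies at the lower boundary of the support.

θ̂_MAP = 6.29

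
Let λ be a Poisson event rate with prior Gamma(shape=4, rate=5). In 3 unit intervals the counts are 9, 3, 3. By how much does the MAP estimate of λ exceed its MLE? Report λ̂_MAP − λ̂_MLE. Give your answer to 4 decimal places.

Σxᵢ = 15. Posterior is Gamma(19, 8); MAP = (19−1)/8 = 18/8 ≈ 2.25000.
MLE = x̄ = 15/3 ≈ 5.00000.
Difference = 18/8 − 15/3 = -11/4 ≈ -2.7500.

MAP − MLE = -2.7500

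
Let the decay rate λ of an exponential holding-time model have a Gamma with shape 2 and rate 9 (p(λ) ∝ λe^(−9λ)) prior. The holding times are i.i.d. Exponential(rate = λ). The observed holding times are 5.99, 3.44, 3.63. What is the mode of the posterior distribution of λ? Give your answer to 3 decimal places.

λ̂_MAP = 0.181

The Exponential(rate=λ) likelihood is ∝ λ^n e^(−λΣtᵢ). Here n = 3 and Σtᵢ = 5.99 + 3.44 + 3.63 = 13.06.
Posterior ∝ λe^(−9λ) · λ^3e^(−13.06λ) = λ^4e^(−22.06λ), i.e. Gamma(5, 22.06).
Mode = (a−1)/b = 4/22.06 ≈ 0.181.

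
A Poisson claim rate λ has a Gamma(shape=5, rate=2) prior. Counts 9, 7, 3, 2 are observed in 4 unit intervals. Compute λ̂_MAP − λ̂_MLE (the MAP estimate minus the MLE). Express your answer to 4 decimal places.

MAP − MLE = -1.0833

Σxᵢ = 21. Posterior is Gamma(26, 6); MAP = (26−1)/6 = 25/6 ≈ 4.16667.
MLE = x̄ = 21/4 ≈ 5.25000.
Difference = 25/6 − 21/4 = -13/12 ≈ -1.0833.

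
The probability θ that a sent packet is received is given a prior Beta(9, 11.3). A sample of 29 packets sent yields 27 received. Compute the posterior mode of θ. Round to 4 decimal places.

θ̂_MAP = 0.7400

Prior: Beta(9, 11.3).
Data: 27 successes in 29 trials. The binomial likelihood contributes θ^27(1−θ)^2, so the posterior is Beta(9+27, 11.3+2) = Beta(36, 13.3).
For Beta(a, b) with a, b > 1 the mode is (a−1)/(a+b−2) = 35/47.3 ≈ 0.7400.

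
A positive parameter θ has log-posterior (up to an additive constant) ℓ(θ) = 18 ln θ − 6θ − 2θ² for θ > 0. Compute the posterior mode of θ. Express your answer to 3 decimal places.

ℓ'(θ) = 18/θ − 6 − 4θ. Setting this to zero and multiplying by θ: 4θ² + 6θ − 18 = 0.
θ = (−6 + √(6² + 4·4·18)) / (2·4) = (−6 + √324) / 8 = (−6 + 18)/8 = 3/2.
ℓ''(θ) = −18/θ² − 4 < 0, confirming a maximum.

θ̂_MAP = 1.500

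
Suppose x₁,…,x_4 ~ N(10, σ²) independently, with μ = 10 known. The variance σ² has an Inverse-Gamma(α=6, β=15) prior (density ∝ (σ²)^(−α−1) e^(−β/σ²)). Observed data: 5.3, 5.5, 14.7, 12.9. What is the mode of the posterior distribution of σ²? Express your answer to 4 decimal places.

Sum of squared deviations about the known mean: SS = (5.3−10)² + (5.5−10)² + (14.7−10)² + (12.9−10)² = 72.84.
The Normal likelihood contributes (σ²)^(−n/2) exp(−SS/(2σ²)), so the posterior is Inverse-Gamma(α + n/2, β + SS/2) = Inverse-Gamma(8, 51.42).
The mode of Inverse-Gamma(a, b) is b/(a+1) = 51.42/9 ≈ 5.7133.

σ̂²_MAP = 5.7133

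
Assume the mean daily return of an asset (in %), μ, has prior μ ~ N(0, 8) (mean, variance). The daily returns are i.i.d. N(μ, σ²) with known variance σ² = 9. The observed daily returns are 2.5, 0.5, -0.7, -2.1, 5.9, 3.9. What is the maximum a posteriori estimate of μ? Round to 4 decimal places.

n = 6; x̄ = (2.5 + 0.5 + (-0.7) + (-2.1) + 5.9 + 3.9)/6 = 10/6 = 5/3 ≈ 1.6667.
For a Normal prior and Normal likelihood with known variance, the posterior is Normal; its mode equals its mean, the precision-weighted average.
Prior precision 1/σ₀² = 1/8 = 0.125; data precision n/σ² = 6/9 = 2/3.
μ̂ = (0.125·0 + (2/3)·(5/3)) / (0.125 + 2/3) = (10/9)/(19/24) = 80/57 ≈ 1.4035.

μ̂_MAP = 1.4035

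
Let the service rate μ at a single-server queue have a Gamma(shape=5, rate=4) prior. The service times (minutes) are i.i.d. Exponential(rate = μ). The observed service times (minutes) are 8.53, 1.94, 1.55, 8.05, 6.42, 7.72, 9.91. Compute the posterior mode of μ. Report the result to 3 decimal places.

The Exponential(rate=μ) likelihood is ∝ μ^n e^(−μΣtᵢ). Here n = 7 and Σtᵢ = 8.53 + 1.94 + 1.55 + 8.05 + 6.42 + 7.72 + 9.91 = 44.12.
Posterior ∝ μ^4e^(−4μ) · μ^7e^(−44.12μ) = μ^11e^(−48.12μ), i.e. Gamma(12, 48.12).
Mode = (a−1)/b = 11/48.12 ≈ 0.229.

μ̂_MAP = 0.229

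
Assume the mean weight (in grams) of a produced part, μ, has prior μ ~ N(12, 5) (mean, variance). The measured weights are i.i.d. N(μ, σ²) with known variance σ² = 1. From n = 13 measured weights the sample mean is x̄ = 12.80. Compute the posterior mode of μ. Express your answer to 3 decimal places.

μ̂_MAP = 12.788

n = 13, x̄ = 12.80.
For a Normal prior and Normal likelihood with known variance, the posterior is Normal; its mode equals its mean, the precision-weighted average.
Prior precision 1/σ₀² = 1/5 = 0.2; data precision n/σ² = 13/1 = 13.
μ̂ = (0.2·12 + 13·12.8) / (0.2 + 13) = 168.8/13.2 = 422/33 ≈ 12.788.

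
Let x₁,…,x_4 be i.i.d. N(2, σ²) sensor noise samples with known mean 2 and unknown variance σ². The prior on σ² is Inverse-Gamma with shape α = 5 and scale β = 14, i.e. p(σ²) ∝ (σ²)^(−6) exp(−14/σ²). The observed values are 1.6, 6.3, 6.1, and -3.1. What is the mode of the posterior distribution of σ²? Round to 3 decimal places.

Sum of squared deviations about the known mean: SS = (1.6−2)² + (6.3−2)² + (6.1−2)² + (-3.1−2)² = 61.47.
The Normal likelihood contributes (σ²)^(−n/2) exp(−SS/(2σ²)), so the posterior is Inverse-Gamma(α + n/2, β + SS/2) = Inverse-Gamma(7, 44.735).
The mode of Inverse-Gamma(a, b) is b/(a+1) = 44.735/8 ≈ 5.592.

σ̂²_MAP = 5.592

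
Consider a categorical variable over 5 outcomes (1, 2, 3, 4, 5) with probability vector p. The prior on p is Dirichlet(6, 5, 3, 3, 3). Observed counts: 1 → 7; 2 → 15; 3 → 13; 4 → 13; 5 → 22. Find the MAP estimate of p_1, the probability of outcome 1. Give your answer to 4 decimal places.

MAP estimate: 0.1412

The posterior is Dirichlet(αᵢ + nᵢ) = Dirichlet(13, 20, 16, 16, 25).
For a Dirichlet(a₁,…,a_K) with all aᵢ > 1, the mode has j-th component (aⱼ − 1)/(Σaᵢ − K).
Here Σaᵢ = 90 and K = 5, so p_1 = (13 − 1)/(90 − 5) = 12/85 ≈ 0.1412.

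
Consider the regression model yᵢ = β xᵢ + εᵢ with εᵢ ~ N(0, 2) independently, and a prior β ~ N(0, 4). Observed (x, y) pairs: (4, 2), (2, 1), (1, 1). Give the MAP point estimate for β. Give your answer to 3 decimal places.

log p(β | y) = −Σ(yᵢ − βxᵢ)²/(2·2) − β²/(2·4) + const.
Setting the derivative to zero: Σxᵢ(yᵢ − βxᵢ)/2 − β/4 = 0, so β = Σxᵢyᵢ / (Σxᵢ² + σ²/τ²).
Σxᵢyᵢ = 4·2 + 2·1 + 1·1 = 11; Σxᵢ² = 21; σ²/τ² = 0.5.
β̂_MAP = 11 / (21 + 0.5) = 11/21.5 ≈ 0.512.

β̂_MAP = 0.512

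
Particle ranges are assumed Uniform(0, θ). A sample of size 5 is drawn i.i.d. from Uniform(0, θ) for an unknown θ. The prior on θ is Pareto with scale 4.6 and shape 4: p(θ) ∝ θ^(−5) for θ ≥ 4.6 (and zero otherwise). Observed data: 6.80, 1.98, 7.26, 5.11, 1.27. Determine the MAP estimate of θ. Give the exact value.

The Uniform(0, θ) likelihood is θ^(−n) for θ ≥ max(xᵢ), zero otherwise. Here max(xᵢ) = 7.26.
Posterior ∝ θ^(−5) · θ^(−5) = θ^(−10) on θ ≥ max(4.6, 7.26) = 7.26.
This density is strictly decreasing in θ, so the posterior mode lies at the lower boundary of the support.

θ̂_MAP = 7.26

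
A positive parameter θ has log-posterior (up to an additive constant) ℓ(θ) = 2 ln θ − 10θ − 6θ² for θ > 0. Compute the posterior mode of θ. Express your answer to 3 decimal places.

θ̂_MAP = 0.167

ℓ'(θ) = 2/θ − 10 − 12θ. Setting this to zero and multiplying by θ: 12θ² + 10θ − 2 = 0.
θ = (−10 + √(10² + 4·12·2)) / (2·12) = (−10 + √196) / 24 = (−10 + 14)/24 = 1/6.
ℓ''(θ) = −2/θ² − 12 < 0, confirming a maximum.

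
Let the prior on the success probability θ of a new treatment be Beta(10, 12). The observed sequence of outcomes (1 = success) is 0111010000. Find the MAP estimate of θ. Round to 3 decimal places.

Prior: Beta(10, 12).
Data: 4 successes in 10 trials (from the sequence). The binomial likelihood contributes θ^4(1−θ)^6, so the posterior is Beta(10+4, 12+6) = Beta(14, 18).
For Beta(a, b) with a, b > 1 the mode is (a−1)/(a+b−2) = 13/30 ≈ 0.433.

θ̂_MAP = 0.433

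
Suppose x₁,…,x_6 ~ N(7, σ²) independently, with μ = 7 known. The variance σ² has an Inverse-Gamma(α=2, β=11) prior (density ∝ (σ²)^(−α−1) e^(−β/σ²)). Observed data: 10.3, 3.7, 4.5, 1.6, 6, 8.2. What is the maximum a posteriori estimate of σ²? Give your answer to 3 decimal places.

Sum of squared deviations about the known mean: SS = (10.3−7)² + (3.7−7)² + (4.5−7)² + (1.6−7)² + (6−7)² + (8.2−7)² = 59.63.
The Normal likelihood contributes (σ²)^(−n/2) exp(−SS/(2σ²)), so the posterior is Inverse-Gamma(α + n/2, β + SS/2) = Inverse-Gamma(5, 40.815).
The mode of Inverse-Gamma(a, b) is b/(a+1) = 40.815/6 ≈ 6.803.

σ̂²_MAP = 6.803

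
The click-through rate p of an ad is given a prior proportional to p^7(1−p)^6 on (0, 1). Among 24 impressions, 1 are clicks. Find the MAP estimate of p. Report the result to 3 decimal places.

p̂_MAP = 0.216

The prior density ∝ p^7(1−p)^6 is the kernel of Beta(8, 7).
Data: 1 success in 24 trials. The binomial likelihood contributes p(1−p)^23, so the posterior is Beta(8+1, 7+23) = Beta(9, 30).
For Beta(a, b) with a, b > 1 the mode is (a−1)/(a+b−2) = 8/37 ≈ 0.216.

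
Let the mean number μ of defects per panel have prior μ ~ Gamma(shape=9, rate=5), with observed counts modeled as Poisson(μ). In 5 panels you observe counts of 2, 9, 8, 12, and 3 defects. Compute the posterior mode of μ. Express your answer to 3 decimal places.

Σxᵢ = 2+9+8+12+3 = 34, with n = 5.
Posterior ∝ μ^8e^(−5μ) · μ^34e^(−5μ) = μ^42e^(−10μ), i.e. Gamma(shape=43, rate=10).
The mode of a Gamma(a, b) with a ≥ 1 (shape–rate) is (a−1)/b = 42/10 ≈ 4.200.

μ̂_MAP = 4.200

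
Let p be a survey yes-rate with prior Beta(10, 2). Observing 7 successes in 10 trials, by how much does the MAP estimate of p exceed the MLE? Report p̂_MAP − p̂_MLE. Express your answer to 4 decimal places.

Posterior is Beta(17, 5); MAP = (17−1)/(22−2) = 16/20 ≈ 0.80000.
MLE ignores the prior: p̂_MLE = k/n = 7/10 ≈ 0.70000.
Difference = 16/20 − 7/10 = 1/10 ≈ 0.1000.

MAP − MLE = 0.1000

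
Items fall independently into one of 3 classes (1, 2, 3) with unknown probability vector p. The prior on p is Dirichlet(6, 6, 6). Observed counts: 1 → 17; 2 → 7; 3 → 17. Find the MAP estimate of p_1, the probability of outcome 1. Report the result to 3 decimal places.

The posterior is Dirichlet(αᵢ + nᵢ) = Dirichlet(23, 13, 23).
For a Dirichlet(a₁,…,a_K) with all aᵢ > 1, the mode has j-th component (aⱼ − 1)/(Σaᵢ − K).
Here Σaᵢ = 59 and K = 3, so p_1 = (23 − 1)/(59 − 3) = 22/56 ≈ 0.393.

MAP estimate: 0.393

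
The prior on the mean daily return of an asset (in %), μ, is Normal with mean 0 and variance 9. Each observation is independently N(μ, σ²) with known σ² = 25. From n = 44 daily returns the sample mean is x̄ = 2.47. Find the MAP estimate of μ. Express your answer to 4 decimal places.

n = 44, x̄ = 2.47.
For a Normal prior and Normal likelihood with known variance, the posterior is Normal; its mode equals its mean, the precision-weighted average.
Prior precision 1/σ₀² = 1/9; data precision n/σ² = 44/25 = 1.76.
μ̂ = ((1/9)·0 + 1.76·2.47) / (1/9 + 1.76) = 4.3472/(421/225) = 24453/10525 ≈ 2.3233.

μ̂_MAP = 2.3233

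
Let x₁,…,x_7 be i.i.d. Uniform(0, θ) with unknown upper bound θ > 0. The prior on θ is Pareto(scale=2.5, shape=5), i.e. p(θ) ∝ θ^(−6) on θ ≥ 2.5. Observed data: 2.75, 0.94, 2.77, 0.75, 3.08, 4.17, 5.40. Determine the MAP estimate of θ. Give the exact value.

The Uniform(0, θ) likelihood is θ^(−n) for θ ≥ max(xᵢ), zero otherwise. Here max(xᵢ) = 5.40.
Posterior ∝ θ^(−6) · θ^(−7) = θ^(−13) on θ ≥ max(2.5, 5.40) = 5.40.
This density is strictly decreasing in θ, so the posterior mode lies at the lower boundary of the support.

θ̂_MAP = 5.40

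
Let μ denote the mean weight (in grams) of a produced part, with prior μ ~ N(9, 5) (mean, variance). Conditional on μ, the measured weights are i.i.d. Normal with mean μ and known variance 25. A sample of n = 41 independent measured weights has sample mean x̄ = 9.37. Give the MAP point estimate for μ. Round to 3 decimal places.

n = 41, x̄ = 9.37.
For a Normal prior and Normal likelihood with known variance, the posterior is Normal; its mode equals its mean, the precision-weighted average.
Prior precision 1/σ₀² = 1/5 = 0.2; data precision n/σ² = 41/25 = 1.64.
μ̂ = (0.2·9 + 1.64·9.37) / (0.2 + 1.64) = 17.1668/1.84 = 42917/4600 ≈ 9.330.

μ̂_MAP = 9.330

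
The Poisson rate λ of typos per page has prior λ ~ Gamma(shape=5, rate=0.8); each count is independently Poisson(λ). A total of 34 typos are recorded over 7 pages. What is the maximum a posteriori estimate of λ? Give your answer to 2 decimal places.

Σxᵢ = 34, n = 7.
Posterior ∝ λ^4e^(−0.8λ) · λ^34e^(−7λ) = λ^38e^(−7.8λ), i.e. Gamma(shape=39, rate=7.8).
The mode of a Gamma(a, b) with a ≥ 1 (shape–rate) is (a−1)/b = 38/7.8 ≈ 4.87.

λ̂_MAP = 4.87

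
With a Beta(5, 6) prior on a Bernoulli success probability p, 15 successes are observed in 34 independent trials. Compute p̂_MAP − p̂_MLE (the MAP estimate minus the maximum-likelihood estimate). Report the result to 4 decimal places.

MAP − MLE = 0.0007

Posterior is Beta(20, 25); MAP = (20−1)/(45−2) = 19/43 ≈ 0.44186.
MLE ignores the prior: p̂_MLE = k/n = 15/34 ≈ 0.44118.
Difference = 19/43 − 15/34 = 1/1462 ≈ 0.0007.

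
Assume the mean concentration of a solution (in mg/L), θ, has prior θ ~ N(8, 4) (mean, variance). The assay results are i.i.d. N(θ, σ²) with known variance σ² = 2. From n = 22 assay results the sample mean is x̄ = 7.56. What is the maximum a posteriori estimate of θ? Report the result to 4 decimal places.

n = 22, x̄ = 7.56.
For a Normal prior and Normal likelihood with known variance, the posterior is Normal; its mode equals its mean, the precision-weighted average.
Prior precision 1/σ₀² = 1/4 = 0.25; data precision n/σ² = 22/2 = 11.
θ̂ = (0.25·8 + 11·7.56) / (0.25 + 11) = 85.16/11.25 = 8516/1125 ≈ 7.5698.

θ̂_MAP = 7.5698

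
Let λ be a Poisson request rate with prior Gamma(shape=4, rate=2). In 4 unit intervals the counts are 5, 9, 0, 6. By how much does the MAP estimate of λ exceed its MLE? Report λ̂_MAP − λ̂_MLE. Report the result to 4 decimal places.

Σxᵢ = 20. Posterior is Gamma(24, 6); MAP = (24−1)/6 = 23/6 ≈ 3.83333.
MLE = x̄ = 20/4 ≈ 5.00000.
Difference = 23/6 − 20/4 = -7/6 ≈ -1.1667.

MAP − MLE = -1.1667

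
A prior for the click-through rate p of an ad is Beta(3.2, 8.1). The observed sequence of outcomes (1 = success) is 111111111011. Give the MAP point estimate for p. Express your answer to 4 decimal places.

Prior: Beta(3.2, 8.1).
Data: 11 successes in 12 trials (from the sequence). The binomial likelihood contributes p^11(1−p)^1, so the posterior is Beta(3.2+11, 8.1+1) = Beta(14.2, 9.1).
For Beta(a, b) with a, b > 1 the mode is (a−1)/(a+b−2) = 13.2/21.3 ≈ 0.6197.

p̂_MAP = 0.6197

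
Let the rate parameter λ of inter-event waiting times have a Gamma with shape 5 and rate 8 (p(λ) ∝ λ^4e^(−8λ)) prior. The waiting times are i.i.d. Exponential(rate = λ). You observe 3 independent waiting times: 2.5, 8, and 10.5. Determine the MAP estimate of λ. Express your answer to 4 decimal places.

λ̂_MAP = 0.2414

The Exponential(rate=λ) likelihood is ∝ λ^n e^(−λΣtᵢ). Here n = 3 and Σtᵢ = 2.5 + 8 + 10.5 = 21.
Posterior ∝ λ^4e^(−8λ) · λ^3e^(−21λ) = λ^7e^(−29λ), i.e. Gamma(8, 29).
Mode = (a−1)/b = 7/29 ≈ 0.2414.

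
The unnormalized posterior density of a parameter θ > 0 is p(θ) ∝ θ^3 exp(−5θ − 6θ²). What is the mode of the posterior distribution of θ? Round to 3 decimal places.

θ̂_MAP = 0.333

ℓ'(θ) = 3/θ − 5 − 12θ. Setting this to zero and multiplying by θ: 12θ² + 5θ − 3 = 0.
θ = (−5 + √(5² + 4·12·3)) / (2·12) = (−5 + √169) / 24 = (−5 + 13)/24 = 1/3.
ℓ''(θ) = −3/θ² − 12 < 0, confirming a maximum.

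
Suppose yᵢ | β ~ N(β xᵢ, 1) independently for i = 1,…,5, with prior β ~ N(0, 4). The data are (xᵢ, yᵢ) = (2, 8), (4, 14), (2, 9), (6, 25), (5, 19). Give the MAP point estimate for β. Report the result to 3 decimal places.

log p(β | y) = −Σ(yᵢ − βxᵢ)²/(2·1) − β²/(2·4) + const.
Setting the derivative to zero: Σxᵢ(yᵢ − βxᵢ)/1 − β/4 = 0, so β = Σxᵢyᵢ / (Σxᵢ² + σ²/τ²).
Σxᵢyᵢ = 2·8 + 4·14 + 2·9 + 6·25 + 5·19 = 335; Σxᵢ² = 85; σ²/τ² = 0.25.
β̂_MAP = 335 / (85 + 0.25) = 335/85.25 ≈ 3.930.

β̂_MAP = 3.930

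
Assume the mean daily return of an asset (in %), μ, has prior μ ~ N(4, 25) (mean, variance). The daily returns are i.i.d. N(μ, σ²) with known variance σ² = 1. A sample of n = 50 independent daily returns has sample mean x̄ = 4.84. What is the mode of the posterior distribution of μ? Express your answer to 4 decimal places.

μ̂_MAP = 4.8393

n = 50, x̄ = 4.84.
For a Normal prior and Normal likelihood with known variance, the posterior is Normal; its mode equals its mean, the precision-weighted average.
Prior precision 1/σ₀² = 1/25 = 0.04; data precision n/σ² = 50/1 = 50.
μ̂ = (0.04·4 + 50·4.84) / (0.04 + 50) = 242.16/50.04 = 2018/417 ≈ 4.8393.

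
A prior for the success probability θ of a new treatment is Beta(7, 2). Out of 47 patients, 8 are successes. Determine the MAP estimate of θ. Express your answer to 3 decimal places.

θ̂_MAP = 0.259

Prior: Beta(7, 2).
Data: 8 successes in 47 trials. The binomial likelihood contributes θ^8(1−θ)^39, so the posterior is Beta(7+8, 2+39) = Beta(15, 41).
For Beta(a, b) with a, b > 1 the mode is (a−1)/(a+b−2) = 14/54 ≈ 0.259.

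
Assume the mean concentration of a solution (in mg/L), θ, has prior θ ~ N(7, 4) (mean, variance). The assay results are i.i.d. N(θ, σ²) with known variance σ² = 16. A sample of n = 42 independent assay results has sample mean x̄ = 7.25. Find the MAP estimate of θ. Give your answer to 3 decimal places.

n = 42, x̄ = 7.25.
For a Normal prior and Normal likelihood with known variance, the posterior is Normal; its mode equals its mean, the precision-weighted average.
Prior precision 1/σ₀² = 1/4 = 0.25; data precision n/σ² = 42/16 = 2.625.
θ̂ = (0.25·7 + 2.625·7.25) / (0.25 + 2.625) = 20.78125/2.875 = 665/92 ≈ 7.228.

θ̂_MAP = 7.228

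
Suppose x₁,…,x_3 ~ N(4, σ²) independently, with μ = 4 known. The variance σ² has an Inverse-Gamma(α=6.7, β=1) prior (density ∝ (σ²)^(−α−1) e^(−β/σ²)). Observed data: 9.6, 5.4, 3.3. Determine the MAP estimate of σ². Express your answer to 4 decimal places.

σ̂²_MAP = 1.9462

Sum of squared deviations about the known mean: SS = (9.6−4)² + (5.4−4)² + (3.3−4)² = 33.81.
The Normal likelihood contributes (σ²)^(−n/2) exp(−SS/(2σ²)), so the posterior is Inverse-Gamma(α + n/2, β + SS/2) = Inverse-Gamma(8.2, 17.905).
The mode of Inverse-Gamma(a, b) is b/(a+1) = 17.905/9.2 ≈ 1.9462.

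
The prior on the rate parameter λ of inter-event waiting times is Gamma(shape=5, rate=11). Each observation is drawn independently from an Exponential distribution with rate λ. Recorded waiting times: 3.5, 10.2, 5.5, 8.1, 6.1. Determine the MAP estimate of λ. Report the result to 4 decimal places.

The Exponential(rate=λ) likelihood is ∝ λ^n e^(−λΣtᵢ). Here n = 5 and Σtᵢ = 3.5 + 10.2 + 5.5 + 8.1 + 6.1 = 33.4.
Posterior ∝ λ^4e^(−11λ) · λ^5e^(−33.4λ) = λ^9e^(−44.4λ), i.e. Gamma(10, 44.4).
Mode = (a−1)/b = 9/44.4 ≈ 0.2027.

λ̂_MAP = 0.2027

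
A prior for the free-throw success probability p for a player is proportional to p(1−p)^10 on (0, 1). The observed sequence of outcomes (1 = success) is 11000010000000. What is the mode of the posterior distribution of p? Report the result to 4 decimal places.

The prior density ∝ p(1−p)^10 is the kernel of Beta(2, 11).
Data: 3 successes in 14 trials (from the sequence). The binomial likelihood contributes p^3(1−p)^11, so the posterior is Beta(2+3, 11+11) = Beta(5, 22).
For Beta(a, b) with a, b > 1 the mode is (a−1)/(a+b−2) = 4/25 ≈ 0.1600.

p̂_MAP = 0.1600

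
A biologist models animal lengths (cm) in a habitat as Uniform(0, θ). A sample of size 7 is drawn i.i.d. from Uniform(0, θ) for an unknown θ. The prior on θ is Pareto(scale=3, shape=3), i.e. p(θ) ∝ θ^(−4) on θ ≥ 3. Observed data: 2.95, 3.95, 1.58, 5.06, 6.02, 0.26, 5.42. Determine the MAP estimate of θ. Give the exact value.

θ̂_MAP = 6.02

The Uniform(0, θ) likelihood is θ^(−n) for θ ≥ max(xᵢ), zero otherwise. Here max(xᵢ) = 6.02.
Posterior ∝ θ^(−4) · θ^(−7) = θ^(−11) on θ ≥ max(3, 6.02) = 6.02.
This density is strictly decreasing in θ, so the posterior mode lies at the lower boundary of the support.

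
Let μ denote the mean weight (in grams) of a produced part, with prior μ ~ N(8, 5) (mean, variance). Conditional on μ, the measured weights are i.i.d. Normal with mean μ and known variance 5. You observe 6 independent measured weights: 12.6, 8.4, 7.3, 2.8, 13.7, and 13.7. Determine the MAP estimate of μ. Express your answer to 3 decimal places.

n = 6; x̄ = (12.6 + 8.4 + 7.3 + 2.8 + 13.7 + 13.7)/6 = 58.5/6 = 9.75.
For a Normal prior and Normal likelihood with known variance, the posterior is Normal; its mode equals its mean, the precision-weighted average.
Prior precision 1/σ₀² = 1/5 = 0.2; data precision n/σ² = 6/5 = 1.2.
μ̂ = (0.2·8 + 1.2·9.75) / (0.2 + 1.2) = 13.3/1.4 = 9.500.

μ̂_MAP = 9.500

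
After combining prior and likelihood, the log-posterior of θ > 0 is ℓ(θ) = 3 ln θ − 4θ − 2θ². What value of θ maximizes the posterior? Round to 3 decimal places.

ℓ'(θ) = 3/θ − 4 − 4θ. Setting this to zero and multiplying by θ: 4θ² + 4θ − 3 = 0.
θ = (−4 + √(4² + 4·4·3)) / (2·4) = (−4 + √64) / 8 = (−4 + 8)/8 = 1/2.
ℓ''(θ) = −3/θ² − 4 < 0, confirming a maximum.

θ̂_MAP = 0.500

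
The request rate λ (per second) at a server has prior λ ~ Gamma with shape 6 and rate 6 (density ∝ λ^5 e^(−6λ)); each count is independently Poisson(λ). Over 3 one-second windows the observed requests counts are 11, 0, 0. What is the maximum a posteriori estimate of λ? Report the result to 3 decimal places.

λ̂_MAP = 1.778

Σxᵢ = 11+0+0 = 11, with n = 3.
Posterior ∝ λ^5e^(−6λ) · λ^11e^(−3λ) = λ^16e^(−9λ), i.e. Gamma(shape=17, rate=9).
The mode of a Gamma(a, b) with a ≥ 1 (shape–rate) is (a−1)/b = 16/9 ≈ 1.778.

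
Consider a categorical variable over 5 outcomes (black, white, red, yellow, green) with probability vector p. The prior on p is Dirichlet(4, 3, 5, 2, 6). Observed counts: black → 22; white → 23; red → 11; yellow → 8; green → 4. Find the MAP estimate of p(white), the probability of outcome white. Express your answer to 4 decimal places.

The posterior is Dirichlet(αᵢ + nᵢ) = Dirichlet(26, 26, 16, 10, 10).
For a Dirichlet(a₁,…,a_K) with all aᵢ > 1, the mode has j-th component (aⱼ − 1)/(Σaᵢ − K).
Here Σaᵢ = 88 and K = 5, so p(white) = (26 − 1)/(88 − 5) = 25/83 ≈ 0.3012.

MAP estimate of p(white) = 0.3012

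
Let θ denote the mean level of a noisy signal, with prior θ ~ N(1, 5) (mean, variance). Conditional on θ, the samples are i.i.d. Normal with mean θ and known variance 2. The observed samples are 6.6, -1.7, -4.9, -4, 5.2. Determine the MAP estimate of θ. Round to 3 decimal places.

n = 5; x̄ = (6.6 + (-1.7) + (-4.9) + (-4) + 5.2)/5 = 1.2/5 = 0.24.
For a Normal prior and Normal likelihood with known variance, the posterior is Normal; its mode equals its mean, the precision-weighted average.
Prior precision 1/σ₀² = 1/5 = 0.2; data precision n/σ² = 5/2 = 2.5.
θ̂ = (0.2·1 + 2.5·0.24) / (0.2 + 2.5) = 0.8/2.7 = 8/27 ≈ 0.296.

θ̂_MAP = 0.296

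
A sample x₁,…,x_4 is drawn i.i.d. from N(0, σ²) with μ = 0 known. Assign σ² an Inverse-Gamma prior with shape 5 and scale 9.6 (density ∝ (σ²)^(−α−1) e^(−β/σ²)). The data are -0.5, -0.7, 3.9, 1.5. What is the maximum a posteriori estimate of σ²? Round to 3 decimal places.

Sum of squared deviations about the known mean: SS = (-0.5−0)² + (-0.7−0)² + (3.9−0)² + (1.5−0)² = 18.2.
The Normal likelihood contributes (σ²)^(−n/2) exp(−SS/(2σ²)), so the posterior is Inverse-Gamma(α + n/2, β + SS/2) = Inverse-Gamma(7, 18.7).
The mode of Inverse-Gamma(a, b) is b/(a+1) = 18.7/8 ≈ 2.338.

σ̂²_MAP = 2.338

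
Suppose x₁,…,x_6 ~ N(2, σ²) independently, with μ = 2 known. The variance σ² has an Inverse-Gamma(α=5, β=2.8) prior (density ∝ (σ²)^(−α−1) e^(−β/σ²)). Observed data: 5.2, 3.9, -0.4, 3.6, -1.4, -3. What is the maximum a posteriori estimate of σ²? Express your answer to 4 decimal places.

σ̂²_MAP = 3.5739

Sum of squared deviations about the known mean: SS = (5.2−2)² + (3.9−2)² + (-0.4−2)² + (3.6−2)² + (-1.4−2)² + (-3−2)² = 58.73.
The Normal likelihood contributes (σ²)^(−n/2) exp(−SS/(2σ²)), so the posterior is Inverse-Gamma(α + n/2, β + SS/2) = Inverse-Gamma(8, 32.165).
The mode of Inverse-Gamma(a, b) is b/(a+1) = 32.165/9 ≈ 3.5739.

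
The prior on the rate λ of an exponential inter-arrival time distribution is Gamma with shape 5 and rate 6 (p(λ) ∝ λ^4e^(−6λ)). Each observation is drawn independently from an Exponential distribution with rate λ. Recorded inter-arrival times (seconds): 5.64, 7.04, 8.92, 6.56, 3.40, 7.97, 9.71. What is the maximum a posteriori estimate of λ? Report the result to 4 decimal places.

λ̂_MAP = 0.1991

The Exponential(rate=λ) likelihood is ∝ λ^n e^(−λΣtᵢ). Here n = 7 and Σtᵢ = 5.64 + 7.04 + 8.92 + 6.56 + 3.40 + 7.97 + 9.71 = 49.24.
Posterior ∝ λ^4e^(−6λ) · λ^7e^(−49.24λ) = λ^11e^(−55.24λ), i.e. Gamma(12, 55.24).
Mode = (a−1)/b = 11/55.24 ≈ 0.1991.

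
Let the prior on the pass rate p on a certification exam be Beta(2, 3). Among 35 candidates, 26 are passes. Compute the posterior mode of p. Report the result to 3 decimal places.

p̂_MAP = 0.711

Prior: Beta(2, 3).
Data: 26 successes in 35 trials. The binomial likelihood contributes p^26(1−p)^9, so the posterior is Beta(2+26, 3+9) = Beta(28, 12).
For Beta(a, b) with a, b > 1 the mode is (a−1)/(a+b−2) = 27/38 ≈ 0.711.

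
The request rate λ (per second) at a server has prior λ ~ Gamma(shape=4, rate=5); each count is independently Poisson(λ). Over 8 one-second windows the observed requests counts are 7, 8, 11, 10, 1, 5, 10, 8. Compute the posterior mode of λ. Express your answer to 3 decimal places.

Σxᵢ = 7+8+11+10+1+5+10+8 = 60, with n = 8.
Posterior ∝ λ^3e^(−5λ) · λ^60e^(−8λ) = λ^63e^(−13λ), i.e. Gamma(shape=64, rate=13).
The mode of a Gamma(a, b) with a ≥ 1 (shape–rate) is (a−1)/b = 63/13 ≈ 4.846.

λ̂_MAP = 4.846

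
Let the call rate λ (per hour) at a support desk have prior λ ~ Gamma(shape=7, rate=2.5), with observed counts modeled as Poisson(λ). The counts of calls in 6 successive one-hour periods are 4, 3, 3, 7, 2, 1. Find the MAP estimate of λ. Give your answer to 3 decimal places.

Σxᵢ = 4+3+3+7+2+1 = 20, with n = 6.
Posterior ∝ λ^6e^(−2.5λ) · λ^20e^(−6λ) = λ^26e^(−8.5λ), i.e. Gamma(shape=27, rate=8.5).
The mode of a Gamma(a, b) with a ≥ 1 (shape–rate) is (a−1)/b = 26/8.5 ≈ 3.059.

λ̂_MAP = 3.059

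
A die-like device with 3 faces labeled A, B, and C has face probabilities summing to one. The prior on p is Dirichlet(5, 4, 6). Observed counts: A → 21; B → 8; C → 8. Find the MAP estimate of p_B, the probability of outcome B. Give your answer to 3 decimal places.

The posterior is Dirichlet(αᵢ + nᵢ) = Dirichlet(26, 12, 14).
For a Dirichlet(a₁,…,a_K) with all aᵢ > 1, the mode has j-th component (aⱼ − 1)/(Σaᵢ − K).
Here Σaᵢ = 52 and K = 3, so p_B = (12 − 1)/(52 − 3) = 11/49 ≈ 0.224.

MAP estimate of p_B = 0.224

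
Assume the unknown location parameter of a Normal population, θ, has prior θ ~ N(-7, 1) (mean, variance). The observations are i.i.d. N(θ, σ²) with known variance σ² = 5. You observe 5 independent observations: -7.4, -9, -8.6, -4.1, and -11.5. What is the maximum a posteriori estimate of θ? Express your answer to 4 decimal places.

n = 5; x̄ = ((-7.4) + (-9) + (-8.6) + (-4.1) + (-11.5))/5 = -40.6/5 = -8.12.
For a Normal prior and Normal likelihood with known variance, the posterior is Normal; its mode equals its mean, the precision-weighted average.
Prior precision 1/σ₀² = 1/1 = 1; data precision n/σ² = 5/5 = 1.
θ̂ = (1·(-7) + 1·(-8.12)) / (1 + 1) = (-15.12)/2 = -7.5600.

θ̂_MAP = -7.5600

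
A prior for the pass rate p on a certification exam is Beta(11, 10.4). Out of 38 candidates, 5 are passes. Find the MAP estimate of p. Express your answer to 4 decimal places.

Prior: Beta(11, 10.4).
Data: 5 successes in 38 trials. The binomial likelihood contributes p^5(1−p)^33, so the posterior is Beta(11+5, 10.4+33) = Beta(16, 43.4).
For Beta(a, b) with a, b > 1 the mode is (a−1)/(a+b−2) = 15/57.4 ≈ 0.2613.

p̂_MAP = 0.2613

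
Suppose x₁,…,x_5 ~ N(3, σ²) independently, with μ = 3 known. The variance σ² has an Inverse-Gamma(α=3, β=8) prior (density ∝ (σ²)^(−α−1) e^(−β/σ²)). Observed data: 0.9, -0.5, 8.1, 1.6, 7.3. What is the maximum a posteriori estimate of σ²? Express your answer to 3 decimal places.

σ̂²_MAP = 6.086

Sum of squared deviations about the known mean: SS = (0.9−3)² + (-0.5−3)² + (8.1−3)² + (1.6−3)² + (7.3−3)² = 63.12.
The Normal likelihood contributes (σ²)^(−n/2) exp(−SS/(2σ²)), so the posterior is Inverse-Gamma(α + n/2, β + SS/2) = Inverse-Gamma(5.5, 39.56).
The mode of Inverse-Gamma(a, b) is b/(a+1) = 39.56/6.5 ≈ 6.086.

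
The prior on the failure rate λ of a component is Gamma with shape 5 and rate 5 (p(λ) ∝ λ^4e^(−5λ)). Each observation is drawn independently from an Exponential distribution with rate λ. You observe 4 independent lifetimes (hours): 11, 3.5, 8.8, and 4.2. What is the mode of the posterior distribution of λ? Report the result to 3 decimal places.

The Exponential(rate=λ) likelihood is ∝ λ^n e^(−λΣtᵢ). Here n = 4 and Σtᵢ = 11 + 3.5 + 8.8 + 4.2 = 27.5.
Posterior ∝ λ^4e^(−5λ) · λ^4e^(−27.5λ) = λ^8e^(−32.5λ), i.e. Gamma(9, 32.5).
Mode = (a−1)/b = 8/32.5 ≈ 0.246.

λ̂_MAP = 0.246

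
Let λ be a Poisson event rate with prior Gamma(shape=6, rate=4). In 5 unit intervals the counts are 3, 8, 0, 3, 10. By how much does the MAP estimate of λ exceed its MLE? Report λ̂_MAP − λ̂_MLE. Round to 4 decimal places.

Σxᵢ = 24. Posterior is Gamma(30, 9); MAP = (30−1)/9 = 29/9 ≈ 3.22222.
MLE = x̄ = 24/5 ≈ 4.80000.
Difference = 29/9 − 24/5 = -71/45 ≈ -1.5778.

MAP − MLE = -1.5778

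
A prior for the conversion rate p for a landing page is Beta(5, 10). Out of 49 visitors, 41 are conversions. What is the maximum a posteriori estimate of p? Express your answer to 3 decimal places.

Prior: Beta(5, 10).
Data: 41 successes in 49 trials. The binomial likelihood contributes p^41(1−p)^8, so the posterior is Beta(5+41, 10+8) = Beta(46, 18).
For Beta(a, b) with a, b > 1 the mode is (a−1)/(a+b−2) = 45/62 ≈ 0.726.

p̂_MAP = 0.726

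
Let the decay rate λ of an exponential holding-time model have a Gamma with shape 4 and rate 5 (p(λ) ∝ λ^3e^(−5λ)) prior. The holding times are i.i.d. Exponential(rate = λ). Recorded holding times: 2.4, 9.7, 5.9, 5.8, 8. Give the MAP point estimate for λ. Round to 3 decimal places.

λ̂_MAP = 0.217

The Exponential(rate=λ) likelihood is ∝ λ^n e^(−λΣtᵢ). Here n = 5 and Σtᵢ = 2.4 + 9.7 + 5.9 + 5.8 + 8 = 31.8.
Posterior ∝ λ^3e^(−5λ) · λ^5e^(−31.8λ) = λ^8e^(−36.8λ), i.e. Gamma(9, 36.8).
Mode = (a−1)/b = 8/36.8 ≈ 0.217.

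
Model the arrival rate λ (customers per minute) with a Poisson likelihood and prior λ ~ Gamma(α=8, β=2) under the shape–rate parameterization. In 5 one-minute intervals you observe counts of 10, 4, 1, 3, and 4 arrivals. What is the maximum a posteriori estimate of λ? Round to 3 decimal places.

λ̂_MAP = 4.143

Σxᵢ = 10+4+1+3+4 = 22, with n = 5.
Posterior ∝ λ^7e^(−2λ) · λ^22e^(−5λ) = λ^29e^(−7λ), i.e. Gamma(shape=30, rate=7).
The mode of a Gamma(a, b) with a ≥ 1 (shape–rate) is (a−1)/b = 29/7 ≈ 4.143.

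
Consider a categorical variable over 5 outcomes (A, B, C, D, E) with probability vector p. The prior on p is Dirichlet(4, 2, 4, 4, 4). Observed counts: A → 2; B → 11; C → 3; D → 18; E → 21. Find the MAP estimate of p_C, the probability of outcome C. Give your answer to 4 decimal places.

MAP estimate of p_C = 0.0882

The posterior is Dirichlet(αᵢ + nᵢ) = Dirichlet(6, 13, 7, 22, 25).
For a Dirichlet(a₁,…,a_K) with all aᵢ > 1, the mode has j-th component (aⱼ − 1)/(Σaᵢ − K).
Here Σaᵢ = 73 and K = 5, so p_C = (7 − 1)/(73 − 5) = 6/68 ≈ 0.0882.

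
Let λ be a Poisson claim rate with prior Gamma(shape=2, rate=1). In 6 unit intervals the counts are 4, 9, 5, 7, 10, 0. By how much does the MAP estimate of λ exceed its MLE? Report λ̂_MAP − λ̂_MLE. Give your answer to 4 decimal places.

Σxᵢ = 35. Posterior is Gamma(37, 7); MAP = (37−1)/7 = 36/7 ≈ 5.14286.
MLE = x̄ = 35/6 ≈ 5.83333.
Difference = 36/7 − 35/6 = -29/42 ≈ -0.6905.

MAP − MLE = -0.6905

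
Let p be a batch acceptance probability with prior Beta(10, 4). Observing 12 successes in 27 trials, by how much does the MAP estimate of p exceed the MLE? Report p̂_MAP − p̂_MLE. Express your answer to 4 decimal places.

Posterior is Beta(22, 19); MAP = (22−1)/(41−2) = 21/39 ≈ 0.53846.
MLE ignores the prior: p̂_MLE = k/n = 12/27 ≈ 0.44444.
Difference = 21/39 − 12/27 = 11/117 ≈ 0.0940.

MAP − MLE = 0.0940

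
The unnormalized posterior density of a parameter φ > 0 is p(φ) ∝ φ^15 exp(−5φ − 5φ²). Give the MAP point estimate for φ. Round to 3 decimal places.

φ̂_MAP = 1.000

ℓ'(φ) = 15/φ − 5 − 10φ. Setting this to zero and multiplying by φ: 10φ² + 5φ − 15 = 0.
φ = (−5 + √(5² + 4·10·15)) / (2·10) = (−5 + √625) / 20 = (−5 + 25)/20 = 1.
ℓ''(φ) = −15/φ² − 10 < 0, confirming a maximum.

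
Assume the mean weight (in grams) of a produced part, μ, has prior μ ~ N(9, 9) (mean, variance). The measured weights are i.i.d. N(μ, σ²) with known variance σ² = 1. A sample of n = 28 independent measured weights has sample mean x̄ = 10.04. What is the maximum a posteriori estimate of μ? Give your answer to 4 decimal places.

n = 28, x̄ = 10.04.
For a Normal prior and Normal likelihood with known variance, the posterior is Normal; its mode equals its mean, the precision-weighted average.
Prior precision 1/σ₀² = 1/9; data precision n/σ² = 28/1 = 28.
μ̂ = ((1/9)·9 + 28·10.04) / (1/9 + 28) = 282.12/(253/9) = 63477/6325 ≈ 10.0359.

μ̂_MAP = 10.0359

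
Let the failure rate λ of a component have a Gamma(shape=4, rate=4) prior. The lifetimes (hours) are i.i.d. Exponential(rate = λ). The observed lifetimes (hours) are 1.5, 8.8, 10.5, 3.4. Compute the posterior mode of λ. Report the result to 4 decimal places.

The Exponential(rate=λ) likelihood is ∝ λ^n e^(−λΣtᵢ). Here n = 4 and Σtᵢ = 1.5 + 8.8 + 10.5 + 3.4 = 24.2.
Posterior ∝ λ^3e^(−4λ) · λ^4e^(−24.2λ) = λ^7e^(−28.2λ), i.e. Gamma(8, 28.2).
Mode = (a−1)/b = 7/28.2 ≈ 0.2482.

λ̂_MAP = 0.2482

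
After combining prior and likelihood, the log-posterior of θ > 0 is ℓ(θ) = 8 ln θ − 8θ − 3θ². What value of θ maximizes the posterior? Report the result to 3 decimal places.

ℓ'(θ) = 8/θ − 8 − 6θ. Setting this to zero and multiplying by θ: 6θ² + 8θ − 8 = 0.
θ = (−8 + √(8² + 4·6·8)) / (2·6) = (−8 + √256) / 12 = (−8 + 16)/12 = 2/3.
ℓ''(θ) = −8/θ² − 6 < 0, confirming a maximum.

θ̂_MAP = 0.667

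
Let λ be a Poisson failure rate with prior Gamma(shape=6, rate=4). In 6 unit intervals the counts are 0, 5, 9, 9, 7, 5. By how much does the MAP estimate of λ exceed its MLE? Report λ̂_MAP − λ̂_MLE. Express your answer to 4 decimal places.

Σxᵢ = 35. Posterior is Gamma(41, 10); MAP = (41−1)/10 = 40/10 ≈ 4.00000.
MLE = x̄ = 35/6 ≈ 5.83333.
Difference = 40/10 − 35/6 = -11/6 ≈ -1.8333.

MAP − MLE = -1.8333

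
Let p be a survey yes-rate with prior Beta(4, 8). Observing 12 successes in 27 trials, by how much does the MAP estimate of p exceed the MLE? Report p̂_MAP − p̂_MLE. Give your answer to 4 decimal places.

Posterior is Beta(16, 23); MAP = (16−1)/(39−2) = 15/37 ≈ 0.40541.
MLE ignores the prior: p̂_MLE = k/n = 12/27 ≈ 0.44444.
Difference = 15/37 − 12/27 = -13/333 ≈ -0.0390.

MAP − MLE = -0.0390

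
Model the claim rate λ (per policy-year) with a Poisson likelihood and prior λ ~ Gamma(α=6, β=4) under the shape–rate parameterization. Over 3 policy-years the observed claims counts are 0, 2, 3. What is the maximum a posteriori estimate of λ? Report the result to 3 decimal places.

λ̂_MAP = 1.429

Σxᵢ = 0+2+3 = 5, with n = 3.
Posterior ∝ λ^5e^(−4λ) · λ^5e^(−3λ) = λ^10e^(−7λ), i.e. Gamma(shape=11, rate=7).
The mode of a Gamma(a, b) with a ≥ 1 (shape–rate) is (a−1)/b = 10/7 ≈ 1.429.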